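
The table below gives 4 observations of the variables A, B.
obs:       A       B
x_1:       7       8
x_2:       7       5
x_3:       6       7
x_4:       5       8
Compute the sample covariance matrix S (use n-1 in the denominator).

Step 1 — column means:
  mean(A) = (7 + 7 + 6 + 5) / 4 = 25/4 = 6.25
  mean(B) = (8 + 5 + 7 + 8) / 4 = 28/4 = 7

Step 2 — sample covariance S[i,j] = (1/(n-1)) · Σ_k (x_{k,i} - mean_i) · (x_{k,j} - mean_j), with n-1 = 3.
  S[A,A] = ((0.75)·(0.75) + (0.75)·(0.75) + (-0.25)·(-0.25) + (-1.25)·(-1.25)) / 3 = 2.75/3 = 0.9167
  S[A,B] = ((0.75)·(1) + (0.75)·(-2) + (-0.25)·(0) + (-1.25)·(1)) / 3 = -2/3 = -0.6667
  S[B,B] = ((1)·(1) + (-2)·(-2) + (0)·(0) + (1)·(1)) / 3 = 6/3 = 2

S is symmetric (S[j,i] = S[i,j]). Assembling:

S = [[0.9167, -0.6667],
 [-0.6667, 2]]


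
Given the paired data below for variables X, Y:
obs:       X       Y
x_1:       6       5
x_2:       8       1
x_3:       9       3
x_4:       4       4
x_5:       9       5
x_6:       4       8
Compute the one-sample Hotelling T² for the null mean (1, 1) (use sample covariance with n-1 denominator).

Step 1 — sample mean vector:
  mean(X) = (6 + 8 + 9 + 4 + 9 + 4) / 6 = 40/6 = 6.6667
  mean(Y) = (5 + 1 + 3 + 4 + 5 + 8) / 6 = 26/6 = 4.3333
  x̄ = (6.6667, 4.3333),  deviation x̄ - mu_0 = (6.6667, 4.3333) - (1, 1) = (5.6667, 3.3333).

Step 2 — sample covariance matrix, S[i,j] = (1/(n-1)) · Σ_k (x_{k,i} - mean_i) · (x_{k,j} - mean_j), divisor n-1 = 5:
  S[X,X] = ((-0.6667)·(-0.6667) + (1.3333)·(1.3333) + (2.3333)·(2.3333) + (-2.6667)·(-2.6667) + (2.3333)·(2.3333) + (-2.6667)·(-2.6667)) / 5 = 27.3333/5 = 5.4667
  S[X,Y] = ((-0.6667)·(0.6667) + (1.3333)·(-3.3333) + (2.3333)·(-1.3333) + (-2.6667)·(-0.3333) + (2.3333)·(0.6667) + (-2.6667)·(3.6667)) / 5 = -15.3333/5 = -3.0667
  S[Y,Y] = ((0.6667)·(0.6667) + (-3.3333)·(-3.3333) + (-1.3333)·(-1.3333) + (-0.3333)·(-0.3333) + (0.6667)·(0.6667) + (3.6667)·(3.6667)) / 5 = 27.3333/5 = 5.4667
  S = [[5.4667, -3.0667],
 [-3.0667, 5.4667]].

Step 3 — invert S. det(S) = 5.4667·5.4667 - (-3.0667)² = 20.48.
  S^{-1} = (1/det) · [[d, -b], [-b, a]] = [[0.2669, 0.1497],
 [0.1497, 0.2669]].

Step 4 — quadratic form (x̄ - mu_0)^T · S^{-1} · (x̄ - mu_0):
  S^{-1} · (x̄ - mu_0) = (2.0117, 1.7383),
  (x̄ - mu_0)^T · [...] = (5.6667)·(2.0117) + (3.3333)·(1.7383) = 17.194.

Step 5 — scale by n: T² = 6 · 17.194 = 103.1641.

T² ≈ 103.1641


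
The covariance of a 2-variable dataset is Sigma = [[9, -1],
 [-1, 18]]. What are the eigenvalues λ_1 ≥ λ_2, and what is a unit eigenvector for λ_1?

Step 1 — characteristic polynomial of 2×2 Sigma:
  det(Sigma - λI) = λ² - trace · λ + det = 0.
  trace = 9 + 18 = 27, det = 9·18 - (-1)² = 161.
Step 2 — discriminant:
  Δ = trace² - 4·det = 729 - 644 = 85.
Step 3 — eigenvalues:
  λ = (trace ± √Δ)/2 = (27 ± 9.2195)/2,
  λ_1 = 18.1098,  λ_2 = 8.8902.

Step 4 — unit eigenvector for λ_1: solve (Sigma - λ_1 I)v = 0. First row:
  (9 - 18.1098)·v_x + (-1)·v_y = 0, i.e. (-9.1098)·v_x + (-1)·v_y = 0,
  so v ∝ (b, λ_1 - a) = (-1, 9.1098); multiply by -1 so the first entry is positive: u = (1, -9.1098).
  ||u|| = √((1)² + (-9.1098)²) = √(83.988) ≈ 9.1645,
  v_1 = u/||u|| ≈ (0.1091, -0.994) (||v_1|| = 1).

λ_1 = 18.1098,  λ_2 = 8.8902;  v_1 ≈ (0.1091, -0.994)


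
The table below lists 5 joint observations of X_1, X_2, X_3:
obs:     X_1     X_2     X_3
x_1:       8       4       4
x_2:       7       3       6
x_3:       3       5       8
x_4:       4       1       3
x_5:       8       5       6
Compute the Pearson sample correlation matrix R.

Step 1 — column means:
  mean(X_1) = (8 + 7 + 3 + 4 + 8) / 5 = 30/5 = 6
  mean(X_2) = (4 + 3 + 5 + 1 + 5) / 5 = 18/5 = 3.6
  mean(X_3) = (4 + 6 + 8 + 3 + 6) / 5 = 27/5 = 5.4

Step 2 — sample variances and covariances s[i,j] = (1/(n-1)) · Σ_k (x_{k,i} - mean_i) · (x_{k,j} - mean_j), with n-1 = 4:
  s[X_1,X_1] = ((2)·(2) + (1)·(1) + (-3)·(-3) + (-2)·(-2) + (2)·(2)) / 4 = 22/4 = 5.5
  s[X_1,X_2] = ((2)·(0.4) + (1)·(-0.6) + (-3)·(1.4) + (-2)·(-2.6) + (2)·(1.4)) / 4 = 4/4 = 1
  s[X_1,X_3] = ((2)·(-1.4) + (1)·(0.6) + (-3)·(2.6) + (-2)·(-2.4) + (2)·(0.6)) / 4 = -4/4 = -1
  s[X_2,X_2] = ((0.4)·(0.4) + (-0.6)·(-0.6) + (1.4)·(1.4) + (-2.6)·(-2.6) + (1.4)·(1.4)) / 4 = 11.2/4 = 2.8
  s[X_2,X_3] = ((0.4)·(-1.4) + (-0.6)·(0.6) + (1.4)·(2.6) + (-2.6)·(-2.4) + (1.4)·(0.6)) / 4 = 9.8/4 = 2.45
  s[X_3,X_3] = ((-1.4)·(-1.4) + (0.6)·(0.6) + (2.6)·(2.6) + (-2.4)·(-2.4) + (0.6)·(0.6)) / 4 = 15.2/4 = 3.8
  Sample standard deviations s_i = √(s[i,i]):
  s(X_1) = √(5.5) = 2.3452
  s(X_2) = √(2.8) = 1.6733
  s(X_3) = √(3.8) = 1.9494

Step 3 — r_{ij} = s_{ij} / (s_i · s_j):
  r[X_1,X_1] = 1 (diagonal).
  r[X_1,X_2] = 1 / (2.3452 · 1.6733) = 1 / 3.9243 = 0.2548
  r[X_1,X_3] = -1 / (2.3452 · 1.9494) = -1 / 4.5717 = -0.2187
  r[X_2,X_2] = 1 (diagonal).
  r[X_2,X_3] = 2.45 / (1.6733 · 1.9494) = 2.45 / 3.2619 = 0.7511
  r[X_3,X_3] = 1 (diagonal).

R is symmetric with unit diagonal. Assembling:

R = [[1, 0.2548, -0.2187],
 [0.2548, 1, 0.7511],
 [-0.2187, 0.7511, 1]]


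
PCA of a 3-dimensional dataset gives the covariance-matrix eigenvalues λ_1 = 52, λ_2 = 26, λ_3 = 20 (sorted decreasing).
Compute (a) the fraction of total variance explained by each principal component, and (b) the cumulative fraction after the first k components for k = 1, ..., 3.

Step 1 — total variance = trace(Sigma) = Σ λ_i = 52 + 26 + 20 = 98.

Step 2 — fraction explained by component i = λ_i / Σ λ:
  PC1: 52/98 = 0.5306
  PC2: 26/98 = 0.2653
  PC3: 20/98 = 0.2041

Step 3 — cumulative fraction after k components = (λ_1 + ... + λ_k) / Σ λ:
  k = 1: 52/98 = 0.5306
  k = 2: (52 + 26)/98 = 78/98 = 0.7959
  k = 3: (52 + 26 + 20)/98 = 98/98 = 1

Summary (fraction, with percent):

explained: PC1 0.5306 (53.06%), PC2 0.2653 (26.53%), PC3 0.2041 (20.41%);  cumulative: 0.5306, 0.7959, 1


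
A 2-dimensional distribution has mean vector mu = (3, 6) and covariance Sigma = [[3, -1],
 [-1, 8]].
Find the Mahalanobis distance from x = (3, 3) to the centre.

Step 1 — centre the observation: (x - mu) = (0, -3).

Step 2 — invert Sigma. det(Sigma) = 3·8 - (-1)² = 23.
  Sigma^{-1} = (1/det) · [[d, -b], [-b, a]] = [[0.3478, 0.0435],
 [0.0435, 0.1304]].

Step 3 — form the quadratic (x - mu)^T · Sigma^{-1} · (x - mu):
  Sigma^{-1} · (x - mu) = (-0.1304, -0.3913).
  (x - mu)^T · [Sigma^{-1} · (x - mu)] = (0)·(-0.1304) + (-3)·(-0.3913) = 1.1739.

Step 4 — take square root: d = √(1.1739) ≈ 1.0835.

d(x, mu) = √(1.1739) ≈ 1.0835


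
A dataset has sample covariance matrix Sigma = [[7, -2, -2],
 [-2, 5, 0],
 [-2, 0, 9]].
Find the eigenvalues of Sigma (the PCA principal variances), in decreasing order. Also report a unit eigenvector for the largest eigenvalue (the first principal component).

Step 1 — characteristic polynomial p(λ) = det(λI - Sigma) = λ³ - tr·λ² + c_1·λ - det, where tr = trace, c_1 = sum of the principal 2×2 minors, det = det(Sigma):
  tr = 7 + 5 + 9 = 21,
  c_1 = (7·5 - (-2)²) + (7·9 - (-2)²) + (5·9 - (0)²) = 31 + 59 + 45 = 135,
  det = 7·(5·9 - (0)²) - (-2)·((-2)·9 - (0)·(-2)) + (-2)·((-2)·(0) - 5·(-2)) = 7·(45) - (-2)·(-18) + (-2)·(10) = 259.
  So p(λ) = λ³ - 21λ² + 135λ - 259.
Step 2 — look for an integer root (rational root theorem: any rational root is an integer divisor of 259). Testing λ = 7:
  p(7) = 343 - 1029 + 945 - 259 = 0  ✓
  Dividing out (λ - 7): p(λ) = (λ - 7)(λ² - 14λ + 37).
Step 3 — remaining eigenvalues from the quadratic λ² - 14λ + 37 = 0:
  Δ = 14² - 4·37 = 196 - 148 = 48,  λ = (14 ± √48)/2 = (14 ± 6.9282)/2 ≈ 10.4641 or 3.5359.
  Sorted: λ_1 = 10.4641,  λ_2 = 7,  λ_3 = 3.5359  (check: sum = 21 = tr ✓).

Step 4 — unit eigenvector for λ_1 ≈ 10.4641: v spans the null space of (Sigma - λ_1 I), whose rows are
  r_1 = (-3.4641, -2, -2),  r_2 = (-2, -5.4641, 0),  r_3 = (-2, 0, -1.4641).
  v is orthogonal to every row, so take v ∝ r_1 × r_2 = ((-2)·(0) - (-2)·(-5.4641), (-2)·(-2) - (-3.4641)·(0), (-3.4641)·(-5.4641) - (-2)·(-2)) ≈ (-10.9282, 4, 14.9282).
  Rescale (multiply by -1 so the first nonzero entry is positive): u = (10.9282, -4, -14.9282).
  ||u|| = √((10.9282)² + (-4)² + (-14.9282)²) = √(358.2769) ≈ 18.9282,  v_1 = u/||u|| ≈ (0.5774, -0.2113, -0.7887) (||v_1|| = 1).

λ_1 = 10.4641,  λ_2 = 7,  λ_3 = 3.5359;  v_1 ≈ (0.5774, -0.2113, -0.7887)


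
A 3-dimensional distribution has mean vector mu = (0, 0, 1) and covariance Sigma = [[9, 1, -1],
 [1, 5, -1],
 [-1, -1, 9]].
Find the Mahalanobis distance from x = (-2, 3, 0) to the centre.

Step 1 — centre the observation: (x - mu) = (-2, 3, -1).

Step 2 — invert Sigma (cofactor / det for 3×3, or solve directly):
  Sigma^{-1} = [[0.1146, -0.0208, 0.0104],
 [-0.0208, 0.2083, 0.0208],
 [0.0104, 0.0208, 0.1146]].

Step 3 — form the quadratic (x - mu)^T · Sigma^{-1} · (x - mu):
  Sigma^{-1} · (x - mu) = (-0.3021, 0.6458, -0.0729).
  (x - mu)^T · [Sigma^{-1} · (x - mu)] = (-2)·(-0.3021) + (3)·(0.6458) + (-1)·(-0.0729) = 2.6146.

Step 4 — take square root: d = √(2.6146) ≈ 1.617.

d(x, mu) = √(2.6146) ≈ 1.617


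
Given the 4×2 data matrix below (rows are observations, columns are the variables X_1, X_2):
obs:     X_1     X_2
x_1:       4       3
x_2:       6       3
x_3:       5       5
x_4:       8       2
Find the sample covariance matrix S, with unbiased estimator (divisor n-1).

Step 1 — column means:
  mean(X_1) = (4 + 6 + 5 + 8) / 4 = 23/4 = 5.75
  mean(X_2) = (3 + 3 + 5 + 2) / 4 = 13/4 = 3.25

Step 2 — sample covariance S[i,j] = (1/(n-1)) · Σ_k (x_{k,i} - mean_i) · (x_{k,j} - mean_j), with n-1 = 3.
  S[X_1,X_1] = ((-1.75)·(-1.75) + (0.25)·(0.25) + (-0.75)·(-0.75) + (2.25)·(2.25)) / 3 = 8.75/3 = 2.9167
  S[X_1,X_2] = ((-1.75)·(-0.25) + (0.25)·(-0.25) + (-0.75)·(1.75) + (2.25)·(-1.25)) / 3 = -3.75/3 = -1.25
  S[X_2,X_2] = ((-0.25)·(-0.25) + (-0.25)·(-0.25) + (1.75)·(1.75) + (-1.25)·(-1.25)) / 3 = 4.75/3 = 1.5833

S is symmetric (S[j,i] = S[i,j]). Assembling:

S = [[2.9167, -1.25],
 [-1.25, 1.5833]]


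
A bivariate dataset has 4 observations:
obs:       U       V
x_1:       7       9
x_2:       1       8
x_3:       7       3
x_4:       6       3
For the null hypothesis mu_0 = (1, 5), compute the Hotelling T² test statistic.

Step 1 — sample mean vector:
  mean(U) = (7 + 1 + 7 + 6) / 4 = 21/4 = 5.25
  mean(V) = (9 + 8 + 3 + 3) / 4 = 23/4 = 5.75
  x̄ = (5.25, 5.75),  deviation x̄ - mu_0 = (5.25, 5.75) - (1, 5) = (4.25, 0.75).

Step 2 — sample covariance matrix, S[i,j] = (1/(n-1)) · Σ_k (x_{k,i} - mean_i) · (x_{k,j} - mean_j), divisor n-1 = 3:
  S[U,U] = ((1.75)·(1.75) + (-4.25)·(-4.25) + (1.75)·(1.75) + (0.75)·(0.75)) / 3 = 24.75/3 = 8.25
  S[U,V] = ((1.75)·(3.25) + (-4.25)·(2.25) + (1.75)·(-2.75) + (0.75)·(-2.75)) / 3 = -10.75/3 = -3.5833
  S[V,V] = ((3.25)·(3.25) + (2.25)·(2.25) + (-2.75)·(-2.75) + (-2.75)·(-2.75)) / 3 = 30.75/3 = 10.25
  S = [[8.25, -3.5833],
 [-3.5833, 10.25]].

Step 3 — invert S. det(S) = 8.25·10.25 - (-3.5833)² = 71.7222.
  S^{-1} = (1/det) · [[d, -b], [-b, a]] = [[0.1429, 0.05],
 [0.05, 0.115]].

Step 4 — quadratic form (x̄ - mu_0)^T · S^{-1} · (x̄ - mu_0):
  S^{-1} · (x̄ - mu_0) = (0.6448, 0.2986),
  (x̄ - mu_0)^T · [...] = (4.25)·(0.6448) + (0.75)·(0.2986) = 2.9646.

Step 5 — scale by n: T² = 4 · 2.9646 = 11.8582.

T² ≈ 11.8582


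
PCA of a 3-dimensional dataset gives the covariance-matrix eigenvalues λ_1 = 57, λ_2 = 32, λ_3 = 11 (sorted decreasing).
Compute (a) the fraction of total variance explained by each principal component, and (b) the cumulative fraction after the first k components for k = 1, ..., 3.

Step 1 — total variance = trace(Sigma) = Σ λ_i = 57 + 32 + 11 = 100.

Step 2 — fraction explained by component i = λ_i / Σ λ:
  PC1: 57/100 = 0.57
  PC2: 32/100 = 0.32
  PC3: 11/100 = 0.11

Step 3 — cumulative fraction after k components = (λ_1 + ... + λ_k) / Σ λ:
  k = 1: 57/100 = 0.57
  k = 2: (57 + 32)/100 = 89/100 = 0.89
  k = 3: (57 + 32 + 11)/100 = 100/100 = 1

Summary (fraction, with percent):

explained: PC1 0.57 (57%), PC2 0.32 (32%), PC3 0.11 (11%);  cumulative: 0.57, 0.89, 1


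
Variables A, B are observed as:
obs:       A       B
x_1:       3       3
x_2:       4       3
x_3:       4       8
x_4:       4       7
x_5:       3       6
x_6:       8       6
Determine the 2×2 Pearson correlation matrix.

Step 1 — column means:
  mean(A) = (3 + 4 + 4 + 4 + 3 + 8) / 6 = 26/6 = 4.3333
  mean(B) = (3 + 3 + 8 + 7 + 6 + 6) / 6 = 33/6 = 5.5

Step 2 — sample variances and covariances s[i,j] = (1/(n-1)) · Σ_k (x_{k,i} - mean_i) · (x_{k,j} - mean_j), with n-1 = 5:
  s[A,A] = ((-1.3333)·(-1.3333) + (-0.3333)·(-0.3333) + (-0.3333)·(-0.3333) + (-0.3333)·(-0.3333) + (-1.3333)·(-1.3333) + (3.6667)·(3.6667)) / 5 = 17.3333/5 = 3.4667
  s[A,B] = ((-1.3333)·(-2.5) + (-0.3333)·(-2.5) + (-0.3333)·(2.5) + (-0.3333)·(1.5) + (-1.3333)·(0.5) + (3.6667)·(0.5)) / 5 = 4/5 = 0.8
  s[B,B] = ((-2.5)·(-2.5) + (-2.5)·(-2.5) + (2.5)·(2.5) + (1.5)·(1.5) + (0.5)·(0.5) + (0.5)·(0.5)) / 5 = 21.5/5 = 4.3
  Sample standard deviations s_i = √(s[i,i]):
  s(A) = √(3.4667) = 1.8619
  s(B) = √(4.3) = 2.0736

Step 3 — r_{ij} = s_{ij} / (s_i · s_j):
  r[A,A] = 1 (diagonal).
  r[A,B] = 0.8 / (1.8619 · 2.0736) = 0.8 / 3.8609 = 0.2072
  r[B,B] = 1 (diagonal).

R is symmetric with unit diagonal. Assembling:

R = [[1, 0.2072],
 [0.2072, 1]]


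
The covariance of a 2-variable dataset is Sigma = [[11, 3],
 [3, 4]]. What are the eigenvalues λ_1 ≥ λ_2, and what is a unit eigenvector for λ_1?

Step 1 — characteristic polynomial of 2×2 Sigma:
  det(Sigma - λI) = λ² - trace · λ + det = 0.
  trace = 11 + 4 = 15, det = 11·4 - (3)² = 35.
Step 2 — discriminant:
  Δ = trace² - 4·det = 225 - 140 = 85.
Step 3 — eigenvalues:
  λ = (trace ± √Δ)/2 = (15 ± 9.2195)/2,
  λ_1 = 12.1098,  λ_2 = 2.8902.

Step 4 — unit eigenvector for λ_1: solve (Sigma - λ_1 I)v = 0. First row:
  (11 - 12.1098)·v_x + (3)·v_y = 0, i.e. (-1.1098)·v_x + (3)·v_y = 0,
  so v ∝ (b, λ_1 - a) = (3, 1.1098) = u.
  ||u|| = √((3)² + (1.1098)²) = √(10.2316) ≈ 3.1987,
  v_1 = u/||u|| ≈ (0.9379, 0.3469) (||v_1|| = 1).

λ_1 = 12.1098,  λ_2 = 2.8902;  v_1 ≈ (0.9379, 0.3469)


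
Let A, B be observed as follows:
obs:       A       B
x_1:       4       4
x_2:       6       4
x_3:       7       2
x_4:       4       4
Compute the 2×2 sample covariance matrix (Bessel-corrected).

Step 1 — column means:
  mean(A) = (4 + 6 + 7 + 4) / 4 = 21/4 = 5.25
  mean(B) = (4 + 4 + 2 + 4) / 4 = 14/4 = 3.5

Step 2 — sample covariance S[i,j] = (1/(n-1)) · Σ_k (x_{k,i} - mean_i) · (x_{k,j} - mean_j), with n-1 = 3.
  S[A,A] = ((-1.25)·(-1.25) + (0.75)·(0.75) + (1.75)·(1.75) + (-1.25)·(-1.25)) / 3 = 6.75/3 = 2.25
  S[A,B] = ((-1.25)·(0.5) + (0.75)·(0.5) + (1.75)·(-1.5) + (-1.25)·(0.5)) / 3 = -3.5/3 = -1.1667
  S[B,B] = ((0.5)·(0.5) + (0.5)·(0.5) + (-1.5)·(-1.5) + (0.5)·(0.5)) / 3 = 3/3 = 1

S is symmetric (S[j,i] = S[i,j]). Assembling:

S = [[2.25, -1.1667],
 [-1.1667, 1]]


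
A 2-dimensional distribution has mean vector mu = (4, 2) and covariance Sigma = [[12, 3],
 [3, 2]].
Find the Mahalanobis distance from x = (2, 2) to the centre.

Step 1 — centre the observation: (x - mu) = (-2, 0).

Step 2 — invert Sigma. det(Sigma) = 12·2 - (3)² = 15.
  Sigma^{-1} = (1/det) · [[d, -b], [-b, a]] = [[0.1333, -0.2],
 [-0.2, 0.8]].

Step 3 — form the quadratic (x - mu)^T · Sigma^{-1} · (x - mu):
  Sigma^{-1} · (x - mu) = (-0.2667, 0.4).
  (x - mu)^T · [Sigma^{-1} · (x - mu)] = (-2)·(-0.2667) + (0)·(0.4) = 0.5333.

Step 4 — take square root: d = √(0.5333) ≈ 0.7303.

d(x, mu) = √(0.5333) ≈ 0.7303


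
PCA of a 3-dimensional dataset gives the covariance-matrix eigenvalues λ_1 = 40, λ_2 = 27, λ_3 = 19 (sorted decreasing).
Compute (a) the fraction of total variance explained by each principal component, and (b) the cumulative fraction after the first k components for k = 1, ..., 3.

Step 1 — total variance = trace(Sigma) = Σ λ_i = 40 + 27 + 19 = 86.

Step 2 — fraction explained by component i = λ_i / Σ λ:
  PC1: 40/86 = 0.4651
  PC2: 27/86 = 0.314
  PC3: 19/86 = 0.2209

Step 3 — cumulative fraction after k components = (λ_1 + ... + λ_k) / Σ λ:
  k = 1: 40/86 = 0.4651
  k = 2: (40 + 27)/86 = 67/86 = 0.7791
  k = 3: (40 + 27 + 19)/86 = 86/86 = 1

Summary (fraction, with percent):

explained: PC1 0.4651 (46.51%), PC2 0.314 (31.4%), PC3 0.2209 (22.09%);  cumulative: 0.4651, 0.7791, 1


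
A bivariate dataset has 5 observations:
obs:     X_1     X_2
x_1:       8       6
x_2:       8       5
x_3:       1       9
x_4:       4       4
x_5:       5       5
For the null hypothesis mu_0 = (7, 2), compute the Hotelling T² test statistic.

Step 1 — sample mean vector:
  mean(X_1) = (8 + 8 + 1 + 4 + 5) / 5 = 26/5 = 5.2
  mean(X_2) = (6 + 5 + 9 + 4 + 5) / 5 = 29/5 = 5.8
  x̄ = (5.2, 5.8),  deviation x̄ - mu_0 = (5.2, 5.8) - (7, 2) = (-1.8, 3.8).

Step 2 — sample covariance matrix, S[i,j] = (1/(n-1)) · Σ_k (x_{k,i} - mean_i) · (x_{k,j} - mean_j), divisor n-1 = 4:
  S[X_1,X_1] = ((2.8)·(2.8) + (2.8)·(2.8) + (-4.2)·(-4.2) + (-1.2)·(-1.2) + (-0.2)·(-0.2)) / 4 = 34.8/4 = 8.7
  S[X_1,X_2] = ((2.8)·(0.2) + (2.8)·(-0.8) + (-4.2)·(3.2) + (-1.2)·(-1.8) + (-0.2)·(-0.8)) / 4 = -12.8/4 = -3.2
  S[X_2,X_2] = ((0.2)·(0.2) + (-0.8)·(-0.8) + (3.2)·(3.2) + (-1.8)·(-1.8) + (-0.8)·(-0.8)) / 4 = 14.8/4 = 3.7
  S = [[8.7, -3.2],
 [-3.2, 3.7]].

Step 3 — invert S. det(S) = 8.7·3.7 - (-3.2)² = 21.95.
  S^{-1} = (1/det) · [[d, -b], [-b, a]] = [[0.1686, 0.1458],
 [0.1458, 0.3964]].

Step 4 — quadratic form (x̄ - mu_0)^T · S^{-1} · (x̄ - mu_0):
  S^{-1} · (x̄ - mu_0) = (0.2506, 1.2437),
  (x̄ - mu_0)^T · [...] = (-1.8)·(0.2506) + (3.8)·(1.2437) = 4.2752.

Step 5 — scale by n: T² = 5 · 4.2752 = 21.3759.

T² ≈ 21.3759


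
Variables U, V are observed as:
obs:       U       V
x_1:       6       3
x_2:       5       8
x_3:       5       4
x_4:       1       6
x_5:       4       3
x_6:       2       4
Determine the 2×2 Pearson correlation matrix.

Step 1 — column means:
  mean(U) = (6 + 5 + 5 + 1 + 4 + 2) / 6 = 23/6 = 3.8333
  mean(V) = (3 + 8 + 4 + 6 + 3 + 4) / 6 = 28/6 = 4.6667

Step 2 — sample variances and covariances s[i,j] = (1/(n-1)) · Σ_k (x_{k,i} - mean_i) · (x_{k,j} - mean_j), with n-1 = 5:
  s[U,U] = ((2.1667)·(2.1667) + (1.1667)·(1.1667) + (1.1667)·(1.1667) + (-2.8333)·(-2.8333) + (0.1667)·(0.1667) + (-1.8333)·(-1.8333)) / 5 = 18.8333/5 = 3.7667
  s[U,V] = ((2.1667)·(-1.6667) + (1.1667)·(3.3333) + (1.1667)·(-0.6667) + (-2.8333)·(1.3333) + (0.1667)·(-1.6667) + (-1.8333)·(-0.6667)) / 5 = -3.3333/5 = -0.6667
  s[V,V] = ((-1.6667)·(-1.6667) + (3.3333)·(3.3333) + (-0.6667)·(-0.6667) + (1.3333)·(1.3333) + (-1.6667)·(-1.6667) + (-0.6667)·(-0.6667)) / 5 = 19.3333/5 = 3.8667
  Sample standard deviations s_i = √(s[i,i]):
  s(U) = √(3.7667) = 1.9408
  s(V) = √(3.8667) = 1.9664

Step 3 — r_{ij} = s_{ij} / (s_i · s_j):
  r[U,U] = 1 (diagonal).
  r[U,V] = -0.6667 / (1.9408 · 1.9664) = -0.6667 / 3.8163 = -0.1747
  r[V,V] = 1 (diagonal).

R is symmetric with unit diagonal. Assembling:

R = [[1, -0.1747],
 [-0.1747, 1]]


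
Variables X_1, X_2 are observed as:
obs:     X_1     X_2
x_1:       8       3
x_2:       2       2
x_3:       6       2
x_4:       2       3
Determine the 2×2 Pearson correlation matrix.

Step 1 — column means:
  mean(X_1) = (8 + 2 + 6 + 2) / 4 = 18/4 = 4.5
  mean(X_2) = (3 + 2 + 2 + 3) / 4 = 10/4 = 2.5

Step 2 — sample variances and covariances s[i,j] = (1/(n-1)) · Σ_k (x_{k,i} - mean_i) · (x_{k,j} - mean_j), with n-1 = 3:
  s[X_1,X_1] = ((3.5)·(3.5) + (-2.5)·(-2.5) + (1.5)·(1.5) + (-2.5)·(-2.5)) / 3 = 27/3 = 9
  s[X_1,X_2] = ((3.5)·(0.5) + (-2.5)·(-0.5) + (1.5)·(-0.5) + (-2.5)·(0.5)) / 3 = 1/3 = 0.3333
  s[X_2,X_2] = ((0.5)·(0.5) + (-0.5)·(-0.5) + (-0.5)·(-0.5) + (0.5)·(0.5)) / 3 = 1/3 = 0.3333
  Sample standard deviations s_i = √(s[i,i]):
  s(X_1) = √(9) = 3
  s(X_2) = √(0.3333) = 0.5774

Step 3 — r_{ij} = s_{ij} / (s_i · s_j):
  r[X_1,X_1] = 1 (diagonal).
  r[X_1,X_2] = 0.3333 / (3 · 0.5774) = 0.3333 / 1.7321 = 0.1925
  r[X_2,X_2] = 1 (diagonal).

R is symmetric with unit diagonal. Assembling:

R = [[1, 0.1925],
 [0.1925, 1]]


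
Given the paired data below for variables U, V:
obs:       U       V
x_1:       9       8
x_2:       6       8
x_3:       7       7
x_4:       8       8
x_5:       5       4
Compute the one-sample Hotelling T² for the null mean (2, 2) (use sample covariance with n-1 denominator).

Step 1 — sample mean vector:
  mean(U) = (9 + 6 + 7 + 8 + 5) / 5 = 35/5 = 7
  mean(V) = (8 + 8 + 7 + 8 + 4) / 5 = 35/5 = 7
  x̄ = (7, 7),  deviation x̄ - mu_0 = (7, 7) - (2, 2) = (5, 5).

Step 2 — sample covariance matrix, S[i,j] = (1/(n-1)) · Σ_k (x_{k,i} - mean_i) · (x_{k,j} - mean_j), divisor n-1 = 4:
  S[U,U] = ((2)·(2) + (-1)·(-1) + (0)·(0) + (1)·(1) + (-2)·(-2)) / 4 = 10/4 = 2.5
  S[U,V] = ((2)·(1) + (-1)·(1) + (0)·(0) + (1)·(1) + (-2)·(-3)) / 4 = 8/4 = 2
  S[V,V] = ((1)·(1) + (1)·(1) + (0)·(0) + (1)·(1) + (-3)·(-3)) / 4 = 12/4 = 3
  S = [[2.5, 2],
 [2, 3]].

Step 3 — invert S. det(S) = 2.5·3 - (2)² = 3.5.
  S^{-1} = (1/det) · [[d, -b], [-b, a]] = [[0.8571, -0.5714],
 [-0.5714, 0.7143]].

Step 4 — quadratic form (x̄ - mu_0)^T · S^{-1} · (x̄ - mu_0):
  S^{-1} · (x̄ - mu_0) = (1.4286, 0.7143),
  (x̄ - mu_0)^T · [...] = (5)·(1.4286) + (5)·(0.7143) = 10.7143.

Step 5 — scale by n: T² = 5 · 10.7143 = 53.5714.

T² ≈ 53.5714


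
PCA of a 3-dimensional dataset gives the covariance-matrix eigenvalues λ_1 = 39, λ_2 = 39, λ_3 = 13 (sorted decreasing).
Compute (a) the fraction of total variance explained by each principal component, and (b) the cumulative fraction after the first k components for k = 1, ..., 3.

Step 1 — total variance = trace(Sigma) = Σ λ_i = 39 + 39 + 13 = 91.

Step 2 — fraction explained by component i = λ_i / Σ λ:
  PC1: 39/91 = 0.4286
  PC2: 39/91 = 0.4286
  PC3: 13/91 = 0.1429

Step 3 — cumulative fraction after k components = (λ_1 + ... + λ_k) / Σ λ:
  k = 1: 39/91 = 0.4286
  k = 2: (39 + 39)/91 = 78/91 = 0.8571
  k = 3: (39 + 39 + 13)/91 = 91/91 = 1

Summary (fraction, with percent):

explained: PC1 0.4286 (42.86%), PC2 0.4286 (42.86%), PC3 0.1429 (14.29%);  cumulative: 0.4286, 0.8571, 1


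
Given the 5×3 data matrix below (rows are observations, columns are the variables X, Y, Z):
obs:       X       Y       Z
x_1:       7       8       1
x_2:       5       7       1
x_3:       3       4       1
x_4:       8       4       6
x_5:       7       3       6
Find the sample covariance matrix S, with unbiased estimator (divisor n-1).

Step 1 — column means:
  mean(X) = (7 + 5 + 3 + 8 + 7) / 5 = 30/5 = 6
  mean(Y) = (8 + 7 + 4 + 4 + 3) / 5 = 26/5 = 5.2
  mean(Z) = (1 + 1 + 1 + 6 + 6) / 5 = 15/5 = 3

Step 2 — sample covariance S[i,j] = (1/(n-1)) · Σ_k (x_{k,i} - mean_i) · (x_{k,j} - mean_j), with n-1 = 4.
  S[X,X] = ((1)·(1) + (-1)·(-1) + (-3)·(-3) + (2)·(2) + (1)·(1)) / 4 = 16/4 = 4
  S[X,Y] = ((1)·(2.8) + (-1)·(1.8) + (-3)·(-1.2) + (2)·(-1.2) + (1)·(-2.2)) / 4 = 0/4 = 0
  S[X,Z] = ((1)·(-2) + (-1)·(-2) + (-3)·(-2) + (2)·(3) + (1)·(3)) / 4 = 15/4 = 3.75
  S[Y,Y] = ((2.8)·(2.8) + (1.8)·(1.8) + (-1.2)·(-1.2) + (-1.2)·(-1.2) + (-2.2)·(-2.2)) / 4 = 18.8/4 = 4.7
  S[Y,Z] = ((2.8)·(-2) + (1.8)·(-2) + (-1.2)·(-2) + (-1.2)·(3) + (-2.2)·(3)) / 4 = -17/4 = -4.25
  S[Z,Z] = ((-2)·(-2) + (-2)·(-2) + (-2)·(-2) + (3)·(3) + (3)·(3)) / 4 = 30/4 = 7.5

S is symmetric (S[j,i] = S[i,j]). Assembling:

S = [[4, 0, 3.75],
 [0, 4.7, -4.25],
 [3.75, -4.25, 7.5]]


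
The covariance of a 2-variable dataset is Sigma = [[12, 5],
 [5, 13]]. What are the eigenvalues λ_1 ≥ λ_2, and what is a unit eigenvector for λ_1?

Step 1 — characteristic polynomial of 2×2 Sigma:
  det(Sigma - λI) = λ² - trace · λ + det = 0.
  trace = 12 + 13 = 25, det = 12·13 - (5)² = 131.
Step 2 — discriminant:
  Δ = trace² - 4·det = 625 - 524 = 101.
Step 3 — eigenvalues:
  λ = (trace ± √Δ)/2 = (25 ± 10.0499)/2,
  λ_1 = 17.5249,  λ_2 = 7.4751.

Step 4 — unit eigenvector for λ_1: solve (Sigma - λ_1 I)v = 0. First row:
  (12 - 17.5249)·v_x + (5)·v_y = 0, i.e. (-5.5249)·v_x + (5)·v_y = 0,
  so v ∝ (b, λ_1 - a) = (5, 5.5249) = u.
  ||u|| = √((5)² + (5.5249)²) = √(55.5249) ≈ 7.4515,
  v_1 = u/||u|| ≈ (0.671, 0.7415) (||v_1|| = 1).

λ_1 = 17.5249,  λ_2 = 7.4751;  v_1 ≈ (0.671, 0.7415)


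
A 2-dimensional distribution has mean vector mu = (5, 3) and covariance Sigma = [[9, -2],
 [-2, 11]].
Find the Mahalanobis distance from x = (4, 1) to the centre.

Step 1 — centre the observation: (x - mu) = (-1, -2).

Step 2 — invert Sigma. det(Sigma) = 9·11 - (-2)² = 95.
  Sigma^{-1} = (1/det) · [[d, -b], [-b, a]] = [[0.1158, 0.0211],
 [0.0211, 0.0947]].

Step 3 — form the quadratic (x - mu)^T · Sigma^{-1} · (x - mu):
  Sigma^{-1} · (x - mu) = (-0.1579, -0.2105).
  (x - mu)^T · [Sigma^{-1} · (x - mu)] = (-1)·(-0.1579) + (-2)·(-0.2105) = 0.5789.

Step 4 — take square root: d = √(0.5789) ≈ 0.7609.

d(x, mu) = √(0.5789) ≈ 0.7609


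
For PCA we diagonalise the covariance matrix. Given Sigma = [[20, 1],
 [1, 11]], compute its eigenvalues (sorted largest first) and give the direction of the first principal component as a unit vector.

Step 1 — characteristic polynomial of 2×2 Sigma:
  det(Sigma - λI) = λ² - trace · λ + det = 0.
  trace = 20 + 11 = 31, det = 20·11 - (1)² = 219.
Step 2 — discriminant:
  Δ = trace² - 4·det = 961 - 876 = 85.
Step 3 — eigenvalues:
  λ = (trace ± √Δ)/2 = (31 ± 9.2195)/2,
  λ_1 = 20.1098,  λ_2 = 10.8902.

Step 4 — unit eigenvector for λ_1: solve (Sigma - λ_1 I)v = 0. First row:
  (20 - 20.1098)·v_x + (1)·v_y = 0, i.e. (-0.1098)·v_x + (1)·v_y = 0,
  so v ∝ (b, λ_1 - a) = (1, 0.1098) = u.
  ||u|| = √((1)² + (0.1098)²) = √(1.012) ≈ 1.006,
  v_1 = u/||u|| ≈ (0.994, 0.1091) (||v_1|| = 1).

λ_1 = 20.1098,  λ_2 = 10.8902;  v_1 ≈ (0.994, 0.1091)


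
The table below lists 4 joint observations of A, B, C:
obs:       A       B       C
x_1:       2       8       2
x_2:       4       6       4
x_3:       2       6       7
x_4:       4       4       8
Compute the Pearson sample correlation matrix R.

Step 1 — column means:
  mean(A) = (2 + 4 + 2 + 4) / 4 = 12/4 = 3
  mean(B) = (8 + 6 + 6 + 4) / 4 = 24/4 = 6
  mean(C) = (2 + 4 + 7 + 8) / 4 = 21/4 = 5.25

Step 2 — sample variances and covariances s[i,j] = (1/(n-1)) · Σ_k (x_{k,i} - mean_i) · (x_{k,j} - mean_j), with n-1 = 3:
  s[A,A] = ((-1)·(-1) + (1)·(1) + (-1)·(-1) + (1)·(1)) / 3 = 4/3 = 1.3333
  s[A,B] = ((-1)·(2) + (1)·(0) + (-1)·(0) + (1)·(-2)) / 3 = -4/3 = -1.3333
  s[A,C] = ((-1)·(-3.25) + (1)·(-1.25) + (-1)·(1.75) + (1)·(2.75)) / 3 = 3/3 = 1
  s[B,B] = ((2)·(2) + (0)·(0) + (0)·(0) + (-2)·(-2)) / 3 = 8/3 = 2.6667
  s[B,C] = ((2)·(-3.25) + (0)·(-1.25) + (0)·(1.75) + (-2)·(2.75)) / 3 = -12/3 = -4
  s[C,C] = ((-3.25)·(-3.25) + (-1.25)·(-1.25) + (1.75)·(1.75) + (2.75)·(2.75)) / 3 = 22.75/3 = 7.5833
  Sample standard deviations s_i = √(s[i,i]):
  s(A) = √(1.3333) = 1.1547
  s(B) = √(2.6667) = 1.633
  s(C) = √(7.5833) = 2.7538

Step 3 — r_{ij} = s_{ij} / (s_i · s_j):
  r[A,A] = 1 (diagonal).
  r[A,B] = -1.3333 / (1.1547 · 1.633) = -1.3333 / 1.8856 = -0.7071
  r[A,C] = 1 / (1.1547 · 2.7538) = 1 / 3.1798 = 0.3145
  r[B,B] = 1 (diagonal).
  r[B,C] = -4 / (1.633 · 2.7538) = -4 / 4.4969 = -0.8895
  r[C,C] = 1 (diagonal).

R is symmetric with unit diagonal. Assembling:

R = [[1, -0.7071, 0.3145],
 [-0.7071, 1, -0.8895],
 [0.3145, -0.8895, 1]]


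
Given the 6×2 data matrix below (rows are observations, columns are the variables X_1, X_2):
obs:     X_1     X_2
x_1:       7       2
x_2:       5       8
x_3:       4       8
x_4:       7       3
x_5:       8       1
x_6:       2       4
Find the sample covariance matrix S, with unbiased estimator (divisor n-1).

Step 1 — column means:
  mean(X_1) = (7 + 5 + 4 + 7 + 8 + 2) / 6 = 33/6 = 5.5
  mean(X_2) = (2 + 8 + 8 + 3 + 1 + 4) / 6 = 26/6 = 4.3333

Step 2 — sample covariance S[i,j] = (1/(n-1)) · Σ_k (x_{k,i} - mean_i) · (x_{k,j} - mean_j), with n-1 = 5.
  S[X_1,X_1] = ((1.5)·(1.5) + (-0.5)·(-0.5) + (-1.5)·(-1.5) + (1.5)·(1.5) + (2.5)·(2.5) + (-3.5)·(-3.5)) / 5 = 25.5/5 = 5.1
  S[X_1,X_2] = ((1.5)·(-2.3333) + (-0.5)·(3.6667) + (-1.5)·(3.6667) + (1.5)·(-1.3333) + (2.5)·(-3.3333) + (-3.5)·(-0.3333)) / 5 = -20/5 = -4
  S[X_2,X_2] = ((-2.3333)·(-2.3333) + (3.6667)·(3.6667) + (3.6667)·(3.6667) + (-1.3333)·(-1.3333) + (-3.3333)·(-3.3333) + (-0.3333)·(-0.3333)) / 5 = 45.3333/5 = 9.0667

S is symmetric (S[j,i] = S[i,j]). Assembling:

S = [[5.1, -4],
 [-4, 9.0667]]


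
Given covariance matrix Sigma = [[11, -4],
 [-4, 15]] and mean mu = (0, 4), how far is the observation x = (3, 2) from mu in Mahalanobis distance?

Step 1 — centre the observation: (x - mu) = (3, -2).

Step 2 — invert Sigma. det(Sigma) = 11·15 - (-4)² = 149.
  Sigma^{-1} = (1/det) · [[d, -b], [-b, a]] = [[0.1007, 0.0268],
 [0.0268, 0.0738]].

Step 3 — form the quadratic (x - mu)^T · Sigma^{-1} · (x - mu):
  Sigma^{-1} · (x - mu) = (0.2483, -0.0671).
  (x - mu)^T · [Sigma^{-1} · (x - mu)] = (3)·(0.2483) + (-2)·(-0.0671) = 0.8792.

Step 4 — take square root: d = √(0.8792) ≈ 0.9377.

d(x, mu) = √(0.8792) ≈ 0.9377


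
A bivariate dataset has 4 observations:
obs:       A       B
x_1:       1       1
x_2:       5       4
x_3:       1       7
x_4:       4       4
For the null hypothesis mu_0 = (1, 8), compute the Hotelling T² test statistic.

Step 1 — sample mean vector:
  mean(A) = (1 + 5 + 1 + 4) / 4 = 11/4 = 2.75
  mean(B) = (1 + 4 + 7 + 4) / 4 = 16/4 = 4
  x̄ = (2.75, 4),  deviation x̄ - mu_0 = (2.75, 4) - (1, 8) = (1.75, -4).

Step 2 — sample covariance matrix, S[i,j] = (1/(n-1)) · Σ_k (x_{k,i} - mean_i) · (x_{k,j} - mean_j), divisor n-1 = 3:
  S[A,A] = ((-1.75)·(-1.75) + (2.25)·(2.25) + (-1.75)·(-1.75) + (1.25)·(1.25)) / 3 = 12.75/3 = 4.25
  S[A,B] = ((-1.75)·(-3) + (2.25)·(0) + (-1.75)·(3) + (1.25)·(0)) / 3 = 0/3 = 0
  S[B,B] = ((-3)·(-3) + (0)·(0) + (3)·(3) + (0)·(0)) / 3 = 18/3 = 6
  S = [[4.25, 0],
 [0, 6]].

Step 3 — invert S. det(S) = 4.25·6 - (0)² = 25.5.
  S^{-1} = (1/det) · [[d, -b], [-b, a]] = [[0.2353, 0],
 [0, 0.1667]].

Step 4 — quadratic form (x̄ - mu_0)^T · S^{-1} · (x̄ - mu_0):
  S^{-1} · (x̄ - mu_0) = (0.4118, -0.6667),
  (x̄ - mu_0)^T · [...] = (1.75)·(0.4118) + (-4)·(-0.6667) = 3.3873.

Step 5 — scale by n: T² = 4 · 3.3873 = 13.549.

T² ≈ 13.549


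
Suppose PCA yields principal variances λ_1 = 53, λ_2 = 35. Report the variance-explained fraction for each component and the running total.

Step 1 — total variance = trace(Sigma) = Σ λ_i = 53 + 35 = 88.

Step 2 — fraction explained by component i = λ_i / Σ λ:
  PC1: 53/88 = 0.6023
  PC2: 35/88 = 0.3977

Step 3 — cumulative fraction after k components = (λ_1 + ... + λ_k) / Σ λ:
  k = 1: 53/88 = 0.6023
  k = 2: (53 + 35)/88 = 88/88 = 1

Summary (fraction, with percent):

explained: PC1 0.6023 (60.23%), PC2 0.3977 (39.77%);  cumulative: 0.6023, 1


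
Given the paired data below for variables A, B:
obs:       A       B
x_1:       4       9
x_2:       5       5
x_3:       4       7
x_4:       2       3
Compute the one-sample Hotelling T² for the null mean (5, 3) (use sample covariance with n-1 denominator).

Step 1 — sample mean vector:
  mean(A) = (4 + 5 + 4 + 2) / 4 = 15/4 = 3.75
  mean(B) = (9 + 5 + 7 + 3) / 4 = 24/4 = 6
  x̄ = (3.75, 6),  deviation x̄ - mu_0 = (3.75, 6) - (5, 3) = (-1.25, 3).

Step 2 — sample covariance matrix, S[i,j] = (1/(n-1)) · Σ_k (x_{k,i} - mean_i) · (x_{k,j} - mean_j), divisor n-1 = 3:
  S[A,A] = ((0.25)·(0.25) + (1.25)·(1.25) + (0.25)·(0.25) + (-1.75)·(-1.75)) / 3 = 4.75/3 = 1.5833
  S[A,B] = ((0.25)·(3) + (1.25)·(-1) + (0.25)·(1) + (-1.75)·(-3)) / 3 = 5/3 = 1.6667
  S[B,B] = ((3)·(3) + (-1)·(-1) + (1)·(1) + (-3)·(-3)) / 3 = 20/3 = 6.6667
  S = [[1.5833, 1.6667],
 [1.6667, 6.6667]].

Step 3 — invert S. det(S) = 1.5833·6.6667 - (1.6667)² = 7.7778.
  S^{-1} = (1/det) · [[d, -b], [-b, a]] = [[0.8571, -0.2143],
 [-0.2143, 0.2036]].

Step 4 — quadratic form (x̄ - mu_0)^T · S^{-1} · (x̄ - mu_0):
  S^{-1} · (x̄ - mu_0) = (-1.7143, 0.8786),
  (x̄ - mu_0)^T · [...] = (-1.25)·(-1.7143) + (3)·(0.8786) = 4.7786.

Step 5 — scale by n: T² = 4 · 4.7786 = 19.1143.

T² ≈ 19.1143


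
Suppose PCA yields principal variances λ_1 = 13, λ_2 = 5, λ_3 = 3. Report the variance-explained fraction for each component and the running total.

Step 1 — total variance = trace(Sigma) = Σ λ_i = 13 + 5 + 3 = 21.

Step 2 — fraction explained by component i = λ_i / Σ λ:
  PC1: 13/21 = 0.619
  PC2: 5/21 = 0.2381
  PC3: 3/21 = 0.1429

Step 3 — cumulative fraction after k components = (λ_1 + ... + λ_k) / Σ λ:
  k = 1: 13/21 = 0.619
  k = 2: (13 + 5)/21 = 18/21 = 0.8571
  k = 3: (13 + 5 + 3)/21 = 21/21 = 1

Summary (fraction, with percent):

explained: PC1 0.619 (61.9%), PC2 0.2381 (23.81%), PC3 0.1429 (14.29%);  cumulative: 0.619, 0.8571, 1


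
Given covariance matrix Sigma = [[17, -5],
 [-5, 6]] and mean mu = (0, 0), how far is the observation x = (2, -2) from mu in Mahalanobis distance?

Step 1 — centre the observation: (x - mu) = (2, -2).

Step 2 — invert Sigma. det(Sigma) = 17·6 - (-5)² = 77.
  Sigma^{-1} = (1/det) · [[d, -b], [-b, a]] = [[0.0779, 0.0649],
 [0.0649, 0.2208]].

Step 3 — form the quadratic (x - mu)^T · Sigma^{-1} · (x - mu):
  Sigma^{-1} · (x - mu) = (0.026, -0.3117).
  (x - mu)^T · [Sigma^{-1} · (x - mu)] = (2)·(0.026) + (-2)·(-0.3117) = 0.6753.

Step 4 — take square root: d = √(0.6753) ≈ 0.8218.

d(x, mu) = √(0.6753) ≈ 0.8218


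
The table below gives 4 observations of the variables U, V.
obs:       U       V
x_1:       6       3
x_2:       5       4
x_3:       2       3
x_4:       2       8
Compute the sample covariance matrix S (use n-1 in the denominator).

Step 1 — column means:
  mean(U) = (6 + 5 + 2 + 2) / 4 = 15/4 = 3.75
  mean(V) = (3 + 4 + 3 + 8) / 4 = 18/4 = 4.5

Step 2 — sample covariance S[i,j] = (1/(n-1)) · Σ_k (x_{k,i} - mean_i) · (x_{k,j} - mean_j), with n-1 = 3.
  S[U,U] = ((2.25)·(2.25) + (1.25)·(1.25) + (-1.75)·(-1.75) + (-1.75)·(-1.75)) / 3 = 12.75/3 = 4.25
  S[U,V] = ((2.25)·(-1.5) + (1.25)·(-0.5) + (-1.75)·(-1.5) + (-1.75)·(3.5)) / 3 = -7.5/3 = -2.5
  S[V,V] = ((-1.5)·(-1.5) + (-0.5)·(-0.5) + (-1.5)·(-1.5) + (3.5)·(3.5)) / 3 = 17/3 = 5.6667

S is symmetric (S[j,i] = S[i,j]). Assembling:

S = [[4.25, -2.5],
 [-2.5, 5.6667]]


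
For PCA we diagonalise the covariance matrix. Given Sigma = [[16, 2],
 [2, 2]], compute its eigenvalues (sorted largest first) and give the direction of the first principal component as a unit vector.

Step 1 — characteristic polynomial of 2×2 Sigma:
  det(Sigma - λI) = λ² - trace · λ + det = 0.
  trace = 16 + 2 = 18, det = 16·2 - (2)² = 28.
Step 2 — discriminant:
  Δ = trace² - 4·det = 324 - 112 = 212.
Step 3 — eigenvalues:
  λ = (trace ± √Δ)/2 = (18 ± 14.5602)/2,
  λ_1 = 16.2801,  λ_2 = 1.7199.

Step 4 — unit eigenvector for λ_1: solve (Sigma - λ_1 I)v = 0. First row:
  (16 - 16.2801)·v_x + (2)·v_y = 0, i.e. (-0.2801)·v_x + (2)·v_y = 0,
  so v ∝ (b, λ_1 - a) = (2, 0.2801) = u.
  ||u|| = √((2)² + (0.2801)²) = √(4.0785) ≈ 2.0195,
  v_1 = u/||u|| ≈ (0.9903, 0.1387) (||v_1|| = 1).

λ_1 = 16.2801,  λ_2 = 1.7199;  v_1 ≈ (0.9903, 0.1387)


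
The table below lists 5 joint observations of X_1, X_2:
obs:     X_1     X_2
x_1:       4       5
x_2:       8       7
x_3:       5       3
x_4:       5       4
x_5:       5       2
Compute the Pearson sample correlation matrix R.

Step 1 — column means:
  mean(X_1) = (4 + 8 + 5 + 5 + 5) / 5 = 27/5 = 5.4
  mean(X_2) = (5 + 7 + 3 + 4 + 2) / 5 = 21/5 = 4.2

Step 2 — sample variances and covariances s[i,j] = (1/(n-1)) · Σ_k (x_{k,i} - mean_i) · (x_{k,j} - mean_j), with n-1 = 4:
  s[X_1,X_1] = ((-1.4)·(-1.4) + (2.6)·(2.6) + (-0.4)·(-0.4) + (-0.4)·(-0.4) + (-0.4)·(-0.4)) / 4 = 9.2/4 = 2.3
  s[X_1,X_2] = ((-1.4)·(0.8) + (2.6)·(2.8) + (-0.4)·(-1.2) + (-0.4)·(-0.2) + (-0.4)·(-2.2)) / 4 = 7.6/4 = 1.9
  s[X_2,X_2] = ((0.8)·(0.8) + (2.8)·(2.8) + (-1.2)·(-1.2) + (-0.2)·(-0.2) + (-2.2)·(-2.2)) / 4 = 14.8/4 = 3.7
  Sample standard deviations s_i = √(s[i,i]):
  s(X_1) = √(2.3) = 1.5166
  s(X_2) = √(3.7) = 1.9235

Step 3 — r_{ij} = s_{ij} / (s_i · s_j):
  r[X_1,X_1] = 1 (diagonal).
  r[X_1,X_2] = 1.9 / (1.5166 · 1.9235) = 1.9 / 2.9172 = 0.6513
  r[X_2,X_2] = 1 (diagonal).

R is symmetric with unit diagonal. Assembling:

R = [[1, 0.6513],
 [0.6513, 1]]


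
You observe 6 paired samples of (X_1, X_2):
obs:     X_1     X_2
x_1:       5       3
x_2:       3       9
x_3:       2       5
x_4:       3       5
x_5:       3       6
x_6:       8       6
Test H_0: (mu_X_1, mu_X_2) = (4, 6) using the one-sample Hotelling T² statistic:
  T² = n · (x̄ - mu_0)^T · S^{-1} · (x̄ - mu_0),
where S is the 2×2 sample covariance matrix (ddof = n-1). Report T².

Step 1 — sample mean vector:
  mean(X_1) = (5 + 3 + 2 + 3 + 3 + 8) / 6 = 24/6 = 4
  mean(X_2) = (3 + 9 + 5 + 5 + 6 + 6) / 6 = 34/6 = 5.6667
  x̄ = (4, 5.6667),  deviation x̄ - mu_0 = (4, 5.6667) - (4, 6) = (0, -0.3333).

Step 2 — sample covariance matrix, S[i,j] = (1/(n-1)) · Σ_k (x_{k,i} - mean_i) · (x_{k,j} - mean_j), divisor n-1 = 5:
  S[X_1,X_1] = ((1)·(1) + (-1)·(-1) + (-2)·(-2) + (-1)·(-1) + (-1)·(-1) + (4)·(4)) / 5 = 24/5 = 4.8
  S[X_1,X_2] = ((1)·(-2.6667) + (-1)·(3.3333) + (-2)·(-0.6667) + (-1)·(-0.6667) + (-1)·(0.3333) + (4)·(0.3333)) / 5 = -3/5 = -0.6
  S[X_2,X_2] = ((-2.6667)·(-2.6667) + (3.3333)·(3.3333) + (-0.6667)·(-0.6667) + (-0.6667)·(-0.6667) + (0.3333)·(0.3333) + (0.3333)·(0.3333)) / 5 = 19.3333/5 = 3.8667
  S = [[4.8, -0.6],
 [-0.6, 3.8667]].

Step 3 — invert S. det(S) = 4.8·3.8667 - (-0.6)² = 18.2.
  S^{-1} = (1/det) · [[d, -b], [-b, a]] = [[0.2125, 0.033],
 [0.033, 0.2637]].

Step 4 — quadratic form (x̄ - mu_0)^T · S^{-1} · (x̄ - mu_0):
  S^{-1} · (x̄ - mu_0) = (-0.011, -0.0879),
  (x̄ - mu_0)^T · [...] = (0)·(-0.011) + (-0.3333)·(-0.0879) = 0.0293.

Step 5 — scale by n: T² = 6 · 0.0293 = 0.1758.

T² ≈ 0.1758


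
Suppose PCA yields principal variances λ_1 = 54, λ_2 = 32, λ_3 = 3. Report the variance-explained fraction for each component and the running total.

Step 1 — total variance = trace(Sigma) = Σ λ_i = 54 + 32 + 3 = 89.

Step 2 — fraction explained by component i = λ_i / Σ λ:
  PC1: 54/89 = 0.6067
  PC2: 32/89 = 0.3596
  PC3: 3/89 = 0.0337

Step 3 — cumulative fraction after k components = (λ_1 + ... + λ_k) / Σ λ:
  k = 1: 54/89 = 0.6067
  k = 2: (54 + 32)/89 = 86/89 = 0.9663
  k = 3: (54 + 32 + 3)/89 = 89/89 = 1

Summary (fraction, with percent):

explained: PC1 0.6067 (60.67%), PC2 0.3596 (35.96%), PC3 0.0337 (3.37%);  cumulative: 0.6067, 0.9663, 1


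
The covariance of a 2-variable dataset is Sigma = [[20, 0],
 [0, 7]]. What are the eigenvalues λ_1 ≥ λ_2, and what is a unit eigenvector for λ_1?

Step 1 — characteristic polynomial of 2×2 Sigma:
  det(Sigma - λI) = λ² - trace · λ + det = 0.
  trace = 20 + 7 = 27, det = 20·7 - (0)² = 140.
Step 2 — discriminant:
  Δ = trace² - 4·det = 729 - 560 = 169.
Step 3 — eigenvalues:
  λ = (trace ± √Δ)/2 = (27 ± 13)/2,
  λ_1 = 20,  λ_2 = 7.

Step 4 — unit eigenvector for λ_1: Sigma is diagonal, so its eigenvectors are the coordinate axes. λ_1 = 20 is the diagonal entry on the first coordinate axis, hence
  v_1 = (1, 0) (||v_1|| = 1).

λ_1 = 20,  λ_2 = 7;  v_1 ≈ (1, 0)


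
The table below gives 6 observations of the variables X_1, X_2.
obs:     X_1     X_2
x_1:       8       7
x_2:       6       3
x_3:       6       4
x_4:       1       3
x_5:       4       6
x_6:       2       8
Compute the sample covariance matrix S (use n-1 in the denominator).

Step 1 — column means:
  mean(X_1) = (8 + 6 + 6 + 1 + 4 + 2) / 6 = 27/6 = 4.5
  mean(X_2) = (7 + 3 + 4 + 3 + 6 + 8) / 6 = 31/6 = 5.1667

Step 2 — sample covariance S[i,j] = (1/(n-1)) · Σ_k (x_{k,i} - mean_i) · (x_{k,j} - mean_j), with n-1 = 5.
  S[X_1,X_1] = ((3.5)·(3.5) + (1.5)·(1.5) + (1.5)·(1.5) + (-3.5)·(-3.5) + (-0.5)·(-0.5) + (-2.5)·(-2.5)) / 5 = 35.5/5 = 7.1
  S[X_1,X_2] = ((3.5)·(1.8333) + (1.5)·(-2.1667) + (1.5)·(-1.1667) + (-3.5)·(-2.1667) + (-0.5)·(0.8333) + (-2.5)·(2.8333)) / 5 = 1.5/5 = 0.3
  S[X_2,X_2] = ((1.8333)·(1.8333) + (-2.1667)·(-2.1667) + (-1.1667)·(-1.1667) + (-2.1667)·(-2.1667) + (0.8333)·(0.8333) + (2.8333)·(2.8333)) / 5 = 22.8333/5 = 4.5667

S is symmetric (S[j,i] = S[i,j]). Assembling:

S = [[7.1, 0.3],
 [0.3, 4.5667]]
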